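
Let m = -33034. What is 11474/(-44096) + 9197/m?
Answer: -196145757/364166816 ≈ -0.53862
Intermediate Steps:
11474/(-44096) + 9197/m = 11474/(-44096) + 9197/(-33034) = 11474*(-1/44096) + 9197*(-1/33034) = -5737/22048 - 9197/33034 = -196145757/364166816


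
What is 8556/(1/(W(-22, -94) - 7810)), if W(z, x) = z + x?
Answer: -67814856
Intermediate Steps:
W(z, x) = x + z
8556/(1/(W(-22, -94) - 7810)) = 8556/(1/((-94 - 22) - 7810)) = 8556/(1/(-116 - 7810)) = 8556/(1/(-7926)) = 8556/(-1/7926) = 8556*(-7926) = -67814856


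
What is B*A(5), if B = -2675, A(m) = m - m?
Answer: 0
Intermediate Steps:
A(m) = 0
B*A(5) = -2675*0 = 0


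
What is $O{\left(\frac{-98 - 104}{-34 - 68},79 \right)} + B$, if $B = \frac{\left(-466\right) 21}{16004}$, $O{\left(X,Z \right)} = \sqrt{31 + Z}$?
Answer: $- \frac{4893}{8002} + \sqrt{110} \approx 9.8766$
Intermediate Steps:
$B = - \frac{4893}{8002}$ ($B = \left(-9786\right) \frac{1}{16004} = - \frac{4893}{8002} \approx -0.61147$)
$O{\left(\frac{-98 - 104}{-34 - 68},79 \right)} + B = \sqrt{31 + 79} - \frac{4893}{8002} = \sqrt{110} - \frac{4893}{8002} = - \frac{4893}{8002} + \sqrt{110}$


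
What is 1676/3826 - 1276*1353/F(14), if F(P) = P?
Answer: -1651322516/13391 ≈ -1.2332e+5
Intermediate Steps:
1676/3826 - 1276*1353/F(14) = 1676/3826 - 1276/(14/1353) = 1676*(1/3826) - 1276/(14*(1/1353)) = 838/1913 - 1276/14/1353 = 838/1913 - 1276*1353/14 = 838/1913 - 863214/7 = -1651322516/13391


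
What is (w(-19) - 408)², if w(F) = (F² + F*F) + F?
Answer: 87025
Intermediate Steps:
w(F) = F + 2*F² (w(F) = (F² + F²) + F = 2*F² + F = F + 2*F²)
(w(-19) - 408)² = (-19*(1 + 2*(-19)) - 408)² = (-19*(1 - 38) - 408)² = (-19*(-37) - 408)² = (703 - 408)² = 295² = 87025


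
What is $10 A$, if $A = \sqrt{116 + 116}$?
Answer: $20 \sqrt{58} \approx 152.32$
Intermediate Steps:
$A = 2 \sqrt{58}$ ($A = \sqrt{232} = 2 \sqrt{58} \approx 15.232$)
$10 A = 10 \cdot 2 \sqrt{58} = 20 \sqrt{58}$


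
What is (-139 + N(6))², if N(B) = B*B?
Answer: 10609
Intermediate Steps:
N(B) = B²
(-139 + N(6))² = (-139 + 6²)² = (-139 + 36)² = (-103)² = 10609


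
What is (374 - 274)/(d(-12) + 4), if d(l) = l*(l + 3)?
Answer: 25/28 ≈ 0.89286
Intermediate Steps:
d(l) = l*(3 + l)
(374 - 274)/(d(-12) + 4) = (374 - 274)/(-12*(3 - 12) + 4) = 100/(-12*(-9) + 4) = 100/(108 + 4) = 100/112 = 100*(1/112) = 25/28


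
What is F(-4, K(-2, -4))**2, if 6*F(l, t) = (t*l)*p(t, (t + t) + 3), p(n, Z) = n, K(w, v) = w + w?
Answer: 1024/9 ≈ 113.78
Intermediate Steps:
K(w, v) = 2*w
F(l, t) = l*t**2/6 (F(l, t) = ((t*l)*t)/6 = ((l*t)*t)/6 = (l*t**2)/6 = l*t**2/6)
F(-4, K(-2, -4))**2 = ((1/6)*(-4)*(2*(-2))**2)**2 = ((1/6)*(-4)*(-4)**2)**2 = ((1/6)*(-4)*16)**2 = (-32/3)**2 = 1024/9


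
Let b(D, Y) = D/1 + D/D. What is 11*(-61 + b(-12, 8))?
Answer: -792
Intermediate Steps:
b(D, Y) = 1 + D (b(D, Y) = D*1 + 1 = D + 1 = 1 + D)
11*(-61 + b(-12, 8)) = 11*(-61 + (1 - 12)) = 11*(-61 - 11) = 11*(-72) = -792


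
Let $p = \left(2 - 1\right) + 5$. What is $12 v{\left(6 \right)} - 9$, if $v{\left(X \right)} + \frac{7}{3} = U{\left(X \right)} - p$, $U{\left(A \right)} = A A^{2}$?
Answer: $2483$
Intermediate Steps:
$U{\left(A \right)} = A^{3}$
$p = 6$ ($p = 1 + 5 = 6$)
$v{\left(X \right)} = - \frac{25}{3} + X^{3}$ ($v{\left(X \right)} = - \frac{7}{3} + \left(X^{3} - 6\right) = - \frac{7}{3} + \left(-6 + X^{3}\right) = - \frac{25}{3} + X^{3}$)
$12 v{\left(6 \right)} - 9 = 12 \left(- \frac{25}{3} + 6^{3}\right) - 9 = 12 \left(- \frac{25}{3} + 216\right) - 9 = 12 \cdot \frac{623}{3} - 9 = 2492 - 9 = 2483$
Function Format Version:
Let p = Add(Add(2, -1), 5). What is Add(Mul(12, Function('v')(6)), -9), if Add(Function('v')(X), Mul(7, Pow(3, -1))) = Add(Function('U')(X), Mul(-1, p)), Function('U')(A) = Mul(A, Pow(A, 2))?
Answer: 2483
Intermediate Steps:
Function('U')(A) = Pow(A, 3)
p = 6 (p = Add(1, 5) = 6)
Function('v')(X) = Add(Rational(-25, 3), Pow(X, 3)) (Function('v')(X) = Add(Rational(-7, 3), Add(Pow(X, 3), Mul(-1, 6))) = Add(Rational(-7, 3), Add(Pow(X, 3), -6)) = Add(Rational(-7, 3), Add(-6, Pow(X, 3))) = Add(Rational(-25, 3), Pow(X, 3)))
Add(Mul(12, Function('v')(6)), -9) = Add(Mul(12, Add(Rational(-25, 3), Pow(6, 3))), -9) = Add(Mul(12, Add(Rational(-25, 3), 216)), -9) = Add(Mul(12, Rational(623, 3)), -9) = Add(2492, -9) = 2483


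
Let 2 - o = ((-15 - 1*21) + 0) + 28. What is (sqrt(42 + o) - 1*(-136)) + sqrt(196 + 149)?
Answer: 136 + sqrt(345) + 2*sqrt(13) ≈ 161.79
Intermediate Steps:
o = 10 (o = 2 - (((-15 - 1*21) + 0) + 28) = 2 - (((-15 - 21) + 0) + 28) = 2 - ((-36 + 0) + 28) = 2 - (-36 + 28) = 2 - 1*(-8) = 2 + 8 = 10)
(sqrt(42 + o) - 1*(-136)) + sqrt(196 + 149) = (sqrt(42 + 10) - 1*(-136)) + sqrt(196 + 149) = (sqrt(52) + 136) + sqrt(345) = (2*sqrt(13) + 136) + sqrt(345) = (136 + 2*sqrt(13)) + sqrt(345) = 136 + sqrt(345) + 2*sqrt(13)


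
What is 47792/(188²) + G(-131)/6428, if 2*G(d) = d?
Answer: 38111493/28398904 ≈ 1.3420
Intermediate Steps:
G(d) = d/2
47792/(188²) + G(-131)/6428 = 47792/(188²) + ((½)*(-131))/6428 = 47792/35344 - 131/2*1/6428 = 47792*(1/35344) - 131/12856 = 2987/2209 - 131/12856 = 38111493/28398904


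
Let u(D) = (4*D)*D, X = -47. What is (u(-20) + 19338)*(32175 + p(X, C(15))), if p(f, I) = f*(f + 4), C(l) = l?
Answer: 715995848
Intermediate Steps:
p(f, I) = f*(4 + f)
u(D) = 4*D²
(u(-20) + 19338)*(32175 + p(X, C(15))) = (4*(-20)² + 19338)*(32175 - 47*(4 - 47)) = (4*400 + 19338)*(32175 - 47*(-43)) = (1600 + 19338)*(32175 + 2021) = 20938*34196 = 715995848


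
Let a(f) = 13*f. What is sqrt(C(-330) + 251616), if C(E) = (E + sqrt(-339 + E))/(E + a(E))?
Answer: sqrt(1342648518750 - 1155*I*sqrt(669))/2310 ≈ 501.61 - 5.5805e-6*I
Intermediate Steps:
C(E) = (E + sqrt(-339 + E))/(14*E) (C(E) = (E + sqrt(-339 + E))/(E + 13*E) = (E + sqrt(-339 + E))/((14*E)) = (E + sqrt(-339 + E))*(1/(14*E)) = (E + sqrt(-339 + E))/(14*E))
sqrt(C(-330) + 251616) = sqrt((1/14)*(-330 + sqrt(-339 - 330))/(-330) + 251616) = sqrt((1/14)*(-1/330)*(-330 + sqrt(-669)) + 251616) = sqrt((1/14)*(-1/330)*(-330 + I*sqrt(669)) + 251616) = sqrt((1/14 - I*sqrt(669)/4620) + 251616) = sqrt(3522625/14 - I*sqrt(669)/4620)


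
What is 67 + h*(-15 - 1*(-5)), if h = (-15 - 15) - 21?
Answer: 577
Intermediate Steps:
h = -51 (h = -30 - 21 = -51)
67 + h*(-15 - 1*(-5)) = 67 - 51*(-15 - 1*(-5)) = 67 - 51*(-15 + 5) = 67 - 51*(-10) = 67 + 510 = 577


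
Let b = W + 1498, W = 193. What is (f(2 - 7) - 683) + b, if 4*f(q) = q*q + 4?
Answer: 4061/4 ≈ 1015.3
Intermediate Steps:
f(q) = 1 + q**2/4 (f(q) = (q*q + 4)/4 = (q**2 + 4)/4 = (4 + q**2)/4 = 1 + q**2/4)
b = 1691 (b = 193 + 1498 = 1691)
(f(2 - 7) - 683) + b = ((1 + (2 - 7)**2/4) - 683) + 1691 = ((1 + (1/4)*(-5)**2) - 683) + 1691 = ((1 + (1/4)*25) - 683) + 1691 = ((1 + 25/4) - 683) + 1691 = (29/4 - 683) + 1691 = -2703/4 + 1691 = 4061/4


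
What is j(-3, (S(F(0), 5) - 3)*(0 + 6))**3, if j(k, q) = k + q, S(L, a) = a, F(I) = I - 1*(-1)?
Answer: 729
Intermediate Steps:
F(I) = 1 + I (F(I) = I + 1 = 1 + I)
j(-3, (S(F(0), 5) - 3)*(0 + 6))**3 = (-3 + (5 - 3)*(0 + 6))**3 = (-3 + 2*6)**3 = (-3 + 12)**3 = 9**3 = 729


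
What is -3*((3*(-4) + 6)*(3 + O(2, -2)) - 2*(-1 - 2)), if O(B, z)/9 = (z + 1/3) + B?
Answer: 90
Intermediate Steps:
O(B, z) = 3 + 9*B + 9*z (O(B, z) = 9*((z + 1/3) + B) = 9*((z + ⅓) + B) = 9*((⅓ + z) + B) = 9*(⅓ + B + z) = 3 + 9*B + 9*z)
-3*((3*(-4) + 6)*(3 + O(2, -2)) - 2*(-1 - 2)) = -3*((3*(-4) + 6)*(3 + (3 + 9*2 + 9*(-2))) - 2*(-1 - 2)) = -3*((-12 + 6)*(3 + (3 + 18 - 18)) - 2*(-3)) = -3*(-6*(3 + 3) + 6) = -3*(-6*6 + 6) = -3*(-36 + 6) = -3*(-30) = 90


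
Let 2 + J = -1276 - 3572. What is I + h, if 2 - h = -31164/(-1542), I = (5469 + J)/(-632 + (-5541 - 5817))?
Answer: -56272283/3081430 ≈ -18.262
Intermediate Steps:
J = -4850 (J = -2 + (-1276 - 3572) = -2 - 4848 = -4850)
I = -619/11990 (I = (5469 - 4850)/(-632 + (-5541 - 5817)) = 619/(-632 - 11358) = 619/(-11990) = 619*(-1/11990) = -619/11990 ≈ -0.051626)
h = -4680/257 (h = 2 - (-31164)/(-1542) = 2 - (-31164)*(-1)/1542 = 2 - 1*5194/257 = 2 - 5194/257 = -4680/257 ≈ -18.210)
I + h = -619/11990 - 4680/257 = -56272283/3081430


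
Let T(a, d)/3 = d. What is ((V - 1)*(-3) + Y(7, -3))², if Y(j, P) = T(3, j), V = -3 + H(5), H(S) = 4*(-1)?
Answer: 2025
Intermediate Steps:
H(S) = -4
T(a, d) = 3*d
V = -7 (V = -3 - 4 = -7)
Y(j, P) = 3*j
((V - 1)*(-3) + Y(7, -3))² = ((-7 - 1)*(-3) + 3*7)² = (-8*(-3) + 21)² = (24 + 21)² = 45² = 2025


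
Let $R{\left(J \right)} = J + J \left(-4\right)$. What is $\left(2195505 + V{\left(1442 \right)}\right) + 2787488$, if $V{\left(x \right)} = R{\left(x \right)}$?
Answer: $4978667$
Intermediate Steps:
$R{\left(J \right)} = - 3 J$ ($R{\left(J \right)} = J - 4 J = - 3 J$)
$V{\left(x \right)} = - 3 x$
$\left(2195505 + V{\left(1442 \right)}\right) + 2787488 = \left(2195505 - 4326\right) + 2787488 = 2191179 + 2787488 = 4978667$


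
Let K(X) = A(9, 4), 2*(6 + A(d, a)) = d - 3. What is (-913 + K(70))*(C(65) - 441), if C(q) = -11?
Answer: 414032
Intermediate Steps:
A(d, a) = -15/2 + d/2 (A(d, a) = -6 + (d - 3)/2 = -6 + (-3 + d)/2 = -6 + (-3/2 + d/2) = -15/2 + d/2)
K(X) = -3 (K(X) = -15/2 + (½)*9 = -15/2 + 9/2 = -3)
(-913 + K(70))*(C(65) - 441) = (-913 - 3)*(-11 - 441) = -916*(-452) = 414032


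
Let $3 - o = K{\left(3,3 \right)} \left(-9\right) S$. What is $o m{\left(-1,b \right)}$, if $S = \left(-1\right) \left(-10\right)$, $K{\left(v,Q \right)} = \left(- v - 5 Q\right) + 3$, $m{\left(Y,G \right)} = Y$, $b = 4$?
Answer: $1347$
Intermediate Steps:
$K{\left(v,Q \right)} = 3 - v - 5 Q$
$S = 10$
$o = -1347$ ($o = 3 - \left(3 - 3 - 15\right) \left(-9\right) 10 = 3 - \left(-15\right) \left(-9\right) 10 = 3 - 135 \cdot 10 = 3 - 1350 = -1347$)
$o m{\left(-1,b \right)} = \left(-1347\right) \left(-1\right) = 1347$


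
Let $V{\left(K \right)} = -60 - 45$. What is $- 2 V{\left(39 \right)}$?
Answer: $210$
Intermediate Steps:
$V{\left(K \right)} = -105$ ($V{\left(K \right)} = -60 - 45 = -105$)
$- 2 V{\left(39 \right)} = \left(-2\right) \left(-105\right) = 210$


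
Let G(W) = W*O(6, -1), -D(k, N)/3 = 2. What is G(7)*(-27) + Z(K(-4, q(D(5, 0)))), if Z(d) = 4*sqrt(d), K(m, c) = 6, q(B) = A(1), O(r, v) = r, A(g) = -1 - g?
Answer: -1134 + 4*sqrt(6) ≈ -1124.2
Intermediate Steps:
D(k, N) = -6 (D(k, N) = -3*2 = -6)
q(B) = -2 (q(B) = -1 - 1*1 = -1 - 1 = -2)
G(W) = 6*W (G(W) = W*6 = 6*W)
G(7)*(-27) + Z(K(-4, q(D(5, 0)))) = (6*7)*(-27) + 4*sqrt(6) = 42*(-27) + 4*sqrt(6) = -1134 + 4*sqrt(6)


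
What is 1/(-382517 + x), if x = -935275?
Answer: -1/1317792 ≈ -7.5885e-7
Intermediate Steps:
1/(-382517 + x) = 1/(-382517 - 935275) = 1/(-1317792) = -1/1317792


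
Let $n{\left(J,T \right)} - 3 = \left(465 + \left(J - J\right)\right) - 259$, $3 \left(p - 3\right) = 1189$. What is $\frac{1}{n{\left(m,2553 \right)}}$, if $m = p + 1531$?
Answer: $\frac{1}{209} \approx 0.0047847$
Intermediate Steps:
$p = \frac{1198}{3}$ ($p = 3 + \frac{1}{3} \cdot 1189 = 3 + \frac{1189}{3} = \frac{1198}{3} \approx 399.33$)
$m = \frac{5791}{3}$ ($m = \frac{1198}{3} + 1531 = \frac{5791}{3} \approx 1930.3$)
$n{\left(J,T \right)} = 209$ ($n{\left(J,T \right)} = 3 + \left(\left(465 + \left(J - J\right)\right) - 259\right) = 3 + \left(\left(465 + 0\right) - 259\right) = 3 + \left(465 - 259\right) = 3 + 206 = 209$)
$\frac{1}{n{\left(m,2553 \right)}} = \frac{1}{209}$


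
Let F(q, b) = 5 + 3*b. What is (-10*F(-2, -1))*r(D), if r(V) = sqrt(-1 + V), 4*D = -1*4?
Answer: -20*I*sqrt(2) ≈ -28.284*I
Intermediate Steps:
D = -1 (D = (-1*4)/4 = (1/4)*(-4) = -1)
(-10*F(-2, -1))*r(D) = (-10*(5 + 3*(-1)))*sqrt(-1 - 1) = (-10*(5 - 3))*sqrt(-2) = (-10*2)*(I*sqrt(2)) = -20*I*sqrt(2)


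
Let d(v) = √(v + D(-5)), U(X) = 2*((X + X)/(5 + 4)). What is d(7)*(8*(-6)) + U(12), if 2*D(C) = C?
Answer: 16/3 - 72*√2 ≈ -96.490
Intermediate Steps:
D(C) = C/2
U(X) = 4*X/9 (U(X) = 2*((2*X)/9) = 2*((2*X)*(⅑)) = 2*(2*X/9) = 4*X/9)
d(v) = √(-5/2 + v) (d(v) = √(v + (½)*(-5)) = √(v - 5/2) = √(-5/2 + v))
d(7)*(8*(-6)) + U(12) = (√(-10 + 4*7)/2)*(8*(-6)) + (4/9)*12 = (√(-10 + 28)/2)*(-48) + 16/3 = (√18/2)*(-48) + 16/3 = ((3*√2)/2)*(-48) + 16/3 = (3*√2/2)*(-48) + 16/3 = -72*√2 + 16/3 = 16/3 - 72*√2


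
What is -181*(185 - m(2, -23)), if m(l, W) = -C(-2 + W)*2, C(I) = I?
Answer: -24435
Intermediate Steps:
m(l, W) = 4 - 2*W (m(l, W) = -(-2 + W)*2 = (2 - W)*2 = 4 - 2*W)
-181*(185 - m(2, -23)) = -181*(185 - (4 - 2*(-23))) = -181*(185 - (4 + 46)) = -181*(185 - 1*50) = -181*(185 - 50) = -181*135 = -24435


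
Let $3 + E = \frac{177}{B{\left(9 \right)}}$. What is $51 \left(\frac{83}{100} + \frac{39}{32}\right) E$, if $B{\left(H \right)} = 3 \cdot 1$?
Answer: $\frac{585123}{100} \approx 5851.2$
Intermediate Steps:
$B{\left(H \right)} = 3$
$E = 56$ ($E = -3 + \frac{177}{3} = -3 + 177 \cdot \frac{1}{3} = -3 + 59 = 56$)
$51 \left(\frac{83}{100} + \frac{39}{32}\right) E = 51 \left(\frac{83}{100} + \frac{39}{32}\right) 56 = 51 \cdot \frac{1639}{800} \cdot 56 = \frac{83589}{800} \cdot 56 = \frac{585123}{100}$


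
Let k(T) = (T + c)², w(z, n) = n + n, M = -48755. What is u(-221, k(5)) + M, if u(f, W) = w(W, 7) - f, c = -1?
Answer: -48520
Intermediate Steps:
w(z, n) = 2*n
k(T) = (-1 + T)² (k(T) = (T - 1)² = (-1 + T)²)
u(f, W) = 14 - f (u(f, W) = 2*7 - f = 14 - f)
u(-221, k(5)) + M = (14 - 1*(-221)) - 48755 = (14 + 221) - 48755 = 235 - 48755 = -48520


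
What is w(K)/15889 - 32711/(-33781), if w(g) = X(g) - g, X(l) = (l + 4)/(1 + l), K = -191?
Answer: 99983794547/101981798710 ≈ 0.98041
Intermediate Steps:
X(l) = (4 + l)/(1 + l)
w(g) = -g + (4 + g)/(1 + g) (w(g) = (4 + g)/(1 + g) - g = -g + (4 + g)/(1 + g))
w(K)/15889 - 32711/(-33781) = ((4 - 1*(-191)²)/(1 - 191))/15889 - 32711/(-33781) = ((4 - 1*36481)/(-190))*(1/15889) - 32711*(-1/33781) = -(4 - 36481)/190*(1/15889) + 32711/33781 = -1/190*(-36477)*(1/15889) + 32711/33781 = (36477/190)*(1/15889) + 32711/33781 = 36477/3018910 + 32711/33781 = 99983794547/101981798710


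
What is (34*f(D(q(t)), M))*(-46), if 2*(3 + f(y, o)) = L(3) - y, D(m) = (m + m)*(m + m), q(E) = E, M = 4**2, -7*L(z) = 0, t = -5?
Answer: 82892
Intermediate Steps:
L(z) = 0 (L(z) = -1/7*0 = 0)
M = 16
D(m) = 4*m**2 (D(m) = (2*m)*(2*m) = 4*m**2)
f(y, o) = -3 - y/2 (f(y, o) = -3 + (0 - y)/2 = -3 + (-y)/2 = -3 - y/2)
(34*f(D(q(t)), M))*(-46) = (34*(-3 - 2*(-5)**2))*(-46) = (34*(-3 - 2*25))*(-46) = (34*(-3 - 1/2*100))*(-46) = (34*(-3 - 50))*(-46) = (34*(-53))*(-46) = -1802*(-46) = 82892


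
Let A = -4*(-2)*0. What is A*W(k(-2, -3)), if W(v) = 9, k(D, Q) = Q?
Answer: 0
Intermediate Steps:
A = 0 (A = 8*0 = 0)
A*W(k(-2, -3)) = 0*9 = 0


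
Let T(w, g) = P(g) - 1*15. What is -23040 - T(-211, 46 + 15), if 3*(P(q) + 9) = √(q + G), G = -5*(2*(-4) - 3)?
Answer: -23016 - 2*√29/3 ≈ -23020.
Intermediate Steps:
G = 55 (G = -5*(-8 - 3) = -5*(-11) = 55)
P(q) = -9 + √(55 + q)/3 (P(q) = -9 + √(q + 55)/3 = -9 + √(55 + q)/3)
T(w, g) = -24 + √(55 + g)/3 (T(w, g) = (-9 + √(55 + g)/3) - 1*15 = (-9 + √(55 + g)/3) - 15 = -24 + √(55 + g)/3)
-23040 - T(-211, 46 + 15) = -23040 - (-24 + √(55 + (46 + 15))/3) = -23040 - (-24 + √(55 + 61)/3) = -23040 - (-24 + √116/3) = -23040 - (-24 + (2*√29)/3) = -23040 - (-24 + 2*√29/3) = -23040 + (24 - 2*√29/3) = -23016 - 2*√29/3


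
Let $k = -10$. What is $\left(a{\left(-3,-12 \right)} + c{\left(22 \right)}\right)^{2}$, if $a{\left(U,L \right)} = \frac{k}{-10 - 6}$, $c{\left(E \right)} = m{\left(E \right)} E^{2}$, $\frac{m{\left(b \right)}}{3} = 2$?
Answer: $\frac{539958169}{64} \approx 8.4368 \cdot 10^{6}$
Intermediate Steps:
$m{\left(b \right)} = 6$ ($m{\left(b \right)} = 3 \cdot 2 = 6$)
$c{\left(E \right)} = 6 E^{2}$
$a{\left(U,L \right)} = \frac{5}{8}$ ($a{\left(U,L \right)} = - \frac{10}{-10 - 6} = - \frac{10}{-16} = \left(-10\right) \left(- \frac{1}{16}\right) = \frac{5}{8}$)
$\left(a{\left(-3,-12 \right)} + c{\left(22 \right)}\right)^{2} = \left(\frac{5}{8} + 6 \cdot 22^{2}\right)^{2} = \left(\frac{5}{8} + 6 \cdot 484\right)^{2} = \left(\frac{5}{8} + 2904\right)^{2} = \left(\frac{23237}{8}\right)^{2} = \frac{539958169}{64}$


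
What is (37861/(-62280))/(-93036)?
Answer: 37861/5794282080 ≈ 6.5342e-6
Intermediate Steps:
(37861/(-62280))/(-93036) = (37861*(-1/62280))*(-1/93036) = -37861/62280*(-1/93036) = 37861/5794282080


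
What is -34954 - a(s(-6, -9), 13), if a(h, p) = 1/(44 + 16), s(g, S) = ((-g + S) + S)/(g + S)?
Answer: -2097241/60 ≈ -34954.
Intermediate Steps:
s(g, S) = (-g + 2*S)/(S + g) (s(g, S) = ((S - g) + S)/(S + g) = (-g + 2*S)/(S + g))
a(h, p) = 1/60
-34954 - a(s(-6, -9), 13) = -34954 - 1*1/60 = -34954 - 1/60 = -2097241/60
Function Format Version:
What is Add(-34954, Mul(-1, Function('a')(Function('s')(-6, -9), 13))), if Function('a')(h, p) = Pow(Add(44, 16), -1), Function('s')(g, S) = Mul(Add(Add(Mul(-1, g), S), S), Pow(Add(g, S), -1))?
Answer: Rational(-2097241, 60) ≈ -34954.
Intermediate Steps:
Function('s')(g, S) = Mul(Pow(Add(S, g), -1), Add(Mul(-1, g), Mul(2, S))) (Function('s')(g, S) = Mul(Add(Add(S, Mul(-1, g)), S), Pow(Add(S, g), -1)) = Mul(Add(Mul(-1, g), Mul(2, S)), Pow(Add(S, g), -1)) = Mul(Pow(Add(S, g), -1), Add(Mul(-1, g), Mul(2, S))))
Function('a')(h, p) = Rational(1, 60) (Function('a')(h, p) = Pow(60, -1) = Rational(1, 60))
Add(-34954, Mul(-1, Function('a')(Function('s')(-6, -9), 13))) = Add(-34954, Mul(-1, Rational(1, 60))) = Add(-34954, Rational(-1, 60)) = Rational(-2097241, 60)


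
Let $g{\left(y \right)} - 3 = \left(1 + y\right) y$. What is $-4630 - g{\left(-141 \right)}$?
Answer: $-24373$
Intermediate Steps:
$g{\left(y \right)} = 3 + y \left(1 + y\right)$ ($g{\left(y \right)} = 3 + \left(1 + y\right) y = 3 + y \left(1 + y\right)$)
$-4630 - g{\left(-141 \right)} = -4630 - \left(3 - 141 + \left(-141\right)^{2}\right) = -4630 - \left(3 - 141 + 19881\right) = -4630 - 19743 = -24373$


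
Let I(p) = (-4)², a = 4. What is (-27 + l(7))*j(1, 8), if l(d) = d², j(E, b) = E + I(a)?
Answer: 374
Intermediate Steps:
I(p) = 16
j(E, b) = 16 + E (j(E, b) = E + 16 = 16 + E)
(-27 + l(7))*j(1, 8) = (-27 + 7²)*(16 + 1) = (-27 + 49)*17 = 22*17 = 374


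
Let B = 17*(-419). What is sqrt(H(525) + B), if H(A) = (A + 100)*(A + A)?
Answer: sqrt(649127) ≈ 805.68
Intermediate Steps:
H(A) = 2*A*(100 + A) (H(A) = (100 + A)*(2*A) = 2*A*(100 + A))
B = -7123
sqrt(H(525) + B) = sqrt(2*525*(100 + 525) - 7123) = sqrt(2*525*625 - 7123) = sqrt(656250 - 7123) = sqrt(649127)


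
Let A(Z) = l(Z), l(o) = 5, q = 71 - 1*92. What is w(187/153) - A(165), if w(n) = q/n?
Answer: -244/11 ≈ -22.182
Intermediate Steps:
q = -21 (q = 71 - 92 = -21)
A(Z) = 5
w(n) = -21/n
w(187/153) - A(165) = -21/(187/153) - 1*5 = -21/(187*(1/153)) - 5 = -21/11/9 - 5 = -21*9/11 - 5 = -189/11 - 5 = -244/11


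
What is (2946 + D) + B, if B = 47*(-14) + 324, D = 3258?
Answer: 5870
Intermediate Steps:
B = -334 (B = -658 + 324 = -334)
(2946 + D) + B = (2946 + 3258) - 334 = 6204 - 334 = 5870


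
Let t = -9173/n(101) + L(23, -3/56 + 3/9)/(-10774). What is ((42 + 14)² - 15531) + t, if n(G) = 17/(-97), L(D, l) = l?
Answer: 1229131189313/30770544 ≈ 39945.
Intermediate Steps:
n(G) = -17/97 (n(G) = 17*(-1/97) = -17/97)
t = 1610532082193/30770544 (t = -9173/(-17/97) + (-3/56 + 3/9)/(-10774) = -9173*(-97/17) + (-3*1/56 + 3*(⅑))*(-1/10774) = 889781/17 + (-3/56 + ⅓)*(-1/10774) = 889781/17 + (47/168)*(-1/10774) = 889781/17 - 47/1810032 = 1610532082193/30770544 ≈ 52340.)
((42 + 14)² - 15531) + t = ((42 + 14)² - 15531) + 1610532082193/30770544 = (56² - 15531) + 1610532082193/30770544 = (3136 - 15531) + 1610532082193/30770544 = -12395 + 1610532082193/30770544 = 1229131189313/30770544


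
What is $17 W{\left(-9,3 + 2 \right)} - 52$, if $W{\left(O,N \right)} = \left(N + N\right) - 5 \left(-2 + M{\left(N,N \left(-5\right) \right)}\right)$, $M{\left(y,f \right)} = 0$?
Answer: $288$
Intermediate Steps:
$W{\left(O,N \right)} = 10 + 2 N$ ($W{\left(O,N \right)} = \left(N + N\right) - 5 \left(-2 + 0\right) = 2 N - 5 \left(-2\right) = 2 N - -10 = 2 N + 10 = 10 + 2 N$)
$17 W{\left(-9,3 + 2 \right)} - 52 = 17 \left(10 + 2 \left(3 + 2\right)\right) - 52 = 17 \left(10 + 2 \cdot 5\right) - 52 = 17 \left(10 + 10\right) - 52 = 17 \cdot 20 - 52 = 340 - 52 = 288$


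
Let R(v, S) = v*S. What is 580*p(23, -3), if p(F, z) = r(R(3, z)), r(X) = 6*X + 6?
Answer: -27840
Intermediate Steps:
R(v, S) = S*v
r(X) = 6 + 6*X
p(F, z) = 6 + 18*z (p(F, z) = 6 + 6*(z*3) = 6 + 6*(3*z) = 6 + 18*z)
580*p(23, -3) = 580*(6 + 18*(-3)) = 580*(6 - 54) = 580*(-48) = -27840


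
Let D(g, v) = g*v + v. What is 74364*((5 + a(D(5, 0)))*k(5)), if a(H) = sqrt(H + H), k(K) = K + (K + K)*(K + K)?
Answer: 39041100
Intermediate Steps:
D(g, v) = v + g*v
k(K) = K + 4*K**2 (k(K) = K + (2*K)*(2*K) = K + 4*K**2)
a(H) = sqrt(2)*sqrt(H) (a(H) = sqrt(2*H) = sqrt(2)*sqrt(H))
74364*((5 + a(D(5, 0)))*k(5)) = 74364*((5 + sqrt(2)*sqrt(0*(1 + 5)))*(5*(1 + 4*5))) = 74364*((5 + sqrt(2)*sqrt(0*6))*(5*(1 + 20))) = 74364*((5 + sqrt(2)*sqrt(0))*(5*21)) = 74364*((5 + sqrt(2)*0)*105) = 74364*((5 + 0)*105) = 74364*(5*105) = 74364*525 = 39041100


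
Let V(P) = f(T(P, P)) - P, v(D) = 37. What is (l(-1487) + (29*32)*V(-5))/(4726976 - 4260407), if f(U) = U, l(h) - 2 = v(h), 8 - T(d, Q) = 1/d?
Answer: 6827/259205 ≈ 0.026338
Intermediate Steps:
T(d, Q) = 8 - 1/d
l(h) = 39 (l(h) = 2 + 37 = 39)
V(P) = 8 - P - 1/P (V(P) = (8 - 1/P) - P = 8 - P - 1/P)
(l(-1487) + (29*32)*V(-5))/(4726976 - 4260407) = (39 + (29*32)*(8 - 1*(-5) - 1/(-5)))/(4726976 - 4260407) = (39 + 928*(8 + 5 - 1*(-1/5)))/466569 = (39 + 928*(8 + 5 + 1/5))*(1/466569) = (39 + 928*(66/5))*(1/466569) = (39 + 61248/5)*(1/466569) = (61443/5)*(1/466569) = 6827/259205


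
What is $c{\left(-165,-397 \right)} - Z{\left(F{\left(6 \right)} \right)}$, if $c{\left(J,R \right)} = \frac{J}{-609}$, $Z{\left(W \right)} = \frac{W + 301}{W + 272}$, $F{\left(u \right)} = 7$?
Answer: $- \frac{47179}{56637} \approx -0.83301$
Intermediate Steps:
$Z{\left(W \right)} = \frac{301 + W}{272 + W}$
$c{\left(J,R \right)} = - \frac{J}{609}$ ($c{\left(J,R \right)} = J \left(- \frac{1}{609}\right) = - \frac{J}{609}$)
$c{\left(-165,-397 \right)} - Z{\left(F{\left(6 \right)} \right)} = \left(- \frac{1}{609}\right) \left(-165\right) - \frac{301 + 7}{272 + 7} = \frac{55}{203} - \frac{1}{279} \cdot 308 = \frac{55}{203} - \frac{308}{279} = - \frac{47179}{56637}$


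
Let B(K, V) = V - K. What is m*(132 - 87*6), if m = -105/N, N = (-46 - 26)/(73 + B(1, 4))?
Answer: -43225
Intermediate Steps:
N = -18/19 (N = (-46 - 26)/(73 + (4 - 1*1)) = -72/(73 + (4 - 1)) = -72/(73 + 3) = -72/76 = -72*1/76 = -18/19 ≈ -0.94737)
m = 665/6 (m = -105/(-18/19) = -105*(-19/18) = 665/6 ≈ 110.83)
m*(132 - 87*6) = 665*(132 - 87*6)/6 = 665*(132 - 522)/6 = (665/6)*(-390) = -43225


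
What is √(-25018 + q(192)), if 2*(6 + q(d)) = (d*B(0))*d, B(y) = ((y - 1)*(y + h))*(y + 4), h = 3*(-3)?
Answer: 8*√9977 ≈ 799.08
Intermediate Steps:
h = -9
B(y) = (-1 + y)*(-9 + y)*(4 + y) (B(y) = ((y - 1)*(y - 9))*(y + 4) = ((-1 + y)*(-9 + y))*(4 + y) = (-1 + y)*(-9 + y)*(4 + y))
q(d) = -6 + 18*d² (q(d) = -6 + ((d*(36 + 0³ - 31*0 - 6*0²))*d)/2 = -6 + ((d*(36 + 0 + 0 - 6*0))*d)/2 = -6 + ((d*(36 + 0 + 0 + 0))*d)/2 = -6 + ((d*36)*d)/2 = -6 + ((36*d)*d)/2 = -6 + (36*d²)/2 = -6 + 18*d²)
√(-25018 + q(192)) = √(-25018 + (-6 + 18*192²)) = √(-25018 + (-6 + 18*36864)) = √(-25018 + (-6 + 663552)) = √(-25018 + 663546) = √638528 = 8*√9977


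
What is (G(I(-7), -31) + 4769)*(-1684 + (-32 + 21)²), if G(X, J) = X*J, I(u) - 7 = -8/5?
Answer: -35961504/5 ≈ -7.1923e+6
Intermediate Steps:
I(u) = 27/5 (I(u) = 7 - 8/5 = 27/5)
G(X, J) = J*X
(G(I(-7), -31) + 4769)*(-1684 + (-32 + 21)²) = (-31*27/5 + 4769)*(-1684 + (-32 + 21)²) = (-837/5 + 4769)*(-1684 + (-11)²) = 23008*(-1684 + 121)/5 = (23008/5)*(-1563) = -35961504/5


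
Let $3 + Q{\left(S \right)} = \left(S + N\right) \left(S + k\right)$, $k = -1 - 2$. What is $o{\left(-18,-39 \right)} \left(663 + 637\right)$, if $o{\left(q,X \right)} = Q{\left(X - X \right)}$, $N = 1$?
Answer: $-7800$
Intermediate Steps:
$k = -3$
$Q{\left(S \right)} = -3 + \left(1 + S\right) \left(-3 + S\right)$ ($Q{\left(S \right)} = -3 + \left(S + 1\right) \left(S - 3\right) = -3 + \left(1 + S\right) \left(-3 + S\right)$)
$o{\left(q,X \right)} = -6$ ($o{\left(q,X \right)} = -6 + \left(X - X\right)^{2} - 2 \left(X - X\right) = -6 + 0^{2} - 0 = -6 + 0 + 0 = -6$)
$o{\left(-18,-39 \right)} \left(663 + 637\right) = - 6 \left(663 + 637\right) = \left(-6\right) 1300 = -7800$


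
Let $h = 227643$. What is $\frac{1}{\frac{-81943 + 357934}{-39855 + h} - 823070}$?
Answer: $- \frac{62596}{51520797723} \approx -1.215 \cdot 10^{-6}$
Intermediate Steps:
$\frac{1}{\frac{-81943 + 357934}{-39855 + h} - 823070} = \frac{1}{\frac{-81943 + 357934}{-39855 + 227643} - 823070} = \frac{1}{\frac{275991}{187788} - 823070} = \frac{1}{275991 \cdot \frac{1}{187788} - 823070} = \frac{1}{\frac{91997}{62596} - 823070} = \frac{1}{- \frac{51520797723}{62596}} = - \frac{62596}{51520797723}$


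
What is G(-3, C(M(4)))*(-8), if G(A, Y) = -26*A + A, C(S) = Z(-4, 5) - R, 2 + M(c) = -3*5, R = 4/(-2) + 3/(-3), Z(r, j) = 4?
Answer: -600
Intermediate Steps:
R = -3 (R = 4*(-1/2) + 3*(-1/3) = -2 - 1 = -3)
M(c) = -17 (M(c) = -2 - 3*5 = -2 - 15 = -17)
C(S) = 7 (C(S) = 4 - 1*(-3) = 4 + 3 = 7)
G(A, Y) = -25*A
G(-3, C(M(4)))*(-8) = -25*(-3)*(-8) = 75*(-8) = -600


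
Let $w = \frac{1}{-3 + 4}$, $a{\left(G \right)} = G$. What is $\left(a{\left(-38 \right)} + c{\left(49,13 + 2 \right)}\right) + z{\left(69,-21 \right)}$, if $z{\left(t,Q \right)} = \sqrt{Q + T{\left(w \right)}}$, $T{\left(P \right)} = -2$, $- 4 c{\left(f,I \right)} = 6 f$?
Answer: $- \frac{223}{2} + i \sqrt{23} \approx -111.5 + 4.7958 i$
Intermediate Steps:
$w = 1$ ($w = 1^{-1} = 1$)
$c{\left(f,I \right)} = - \frac{3 f}{2}$ ($c{\left(f,I \right)} = - \frac{6 f}{4} = - \frac{3 f}{2}$)
$z{\left(t,Q \right)} = \sqrt{-2 + Q}$ ($z{\left(t,Q \right)} = \sqrt{Q - 2} = \sqrt{-2 + Q}$)
$\left(a{\left(-38 \right)} + c{\left(49,13 + 2 \right)}\right) + z{\left(69,-21 \right)} = \left(-38 - \frac{147}{2}\right) + \sqrt{-2 - 21} = \left(-38 - \frac{147}{2}\right) + \sqrt{-23} = - \frac{223}{2} + i \sqrt{23}$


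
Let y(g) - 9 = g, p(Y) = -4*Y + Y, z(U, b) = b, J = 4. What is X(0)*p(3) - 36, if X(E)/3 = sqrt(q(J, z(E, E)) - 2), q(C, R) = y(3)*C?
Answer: -36 - 27*sqrt(46) ≈ -219.12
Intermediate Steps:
p(Y) = -3*Y
y(g) = 9 + g
q(C, R) = 12*C (q(C, R) = (9 + 3)*C = 12*C)
X(E) = 3*sqrt(46) (X(E) = 3*sqrt(12*4 - 2) = 3*sqrt(48 - 2) = 3*sqrt(46))
X(0)*p(3) - 36 = (3*sqrt(46))*(-3*3) - 36 = (3*sqrt(46))*(-9) - 36 = -27*sqrt(46) - 36 = -36 - 27*sqrt(46)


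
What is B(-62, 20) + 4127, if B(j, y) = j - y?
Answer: 4045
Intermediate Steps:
B(-62, 20) + 4127 = (-62 - 1*20) + 4127 = (-62 - 20) + 4127 = -82 + 4127 = 4045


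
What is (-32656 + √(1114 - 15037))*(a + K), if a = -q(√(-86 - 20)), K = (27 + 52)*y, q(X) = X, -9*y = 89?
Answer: (7031 + 9*I*√106)*(32656 - 3*I*√1547)/9 ≈ 2.5513e+7 + 2.4403e+5*I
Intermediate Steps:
y = -89/9 (y = -⅑*89 = -89/9 ≈ -9.8889)
K = -7031/9 (K = (27 + 52)*(-89/9) = 79*(-89/9) = -7031/9 ≈ -781.22)
a = -I*√106 (a = -√(-86 - 20) = -√(-106) = -I*√106 ≈ -10.296*I)
(-32656 + √(1114 - 15037))*(a + K) = (-32656 + √(1114 - 15037))*(-I*√106 - 7031/9) = (-32656 + √(-13923))*(-7031/9 - I*√106) = (-32656 + 3*I*√1547)*(-7031/9 - I*√106)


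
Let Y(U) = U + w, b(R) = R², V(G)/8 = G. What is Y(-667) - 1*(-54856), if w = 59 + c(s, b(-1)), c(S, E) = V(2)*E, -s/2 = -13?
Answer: 54264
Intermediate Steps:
s = 26 (s = -2*(-13) = 26)
V(G) = 8*G
c(S, E) = 16*E (c(S, E) = (8*2)*E = 16*E)
w = 75 (w = 59 + 16*(-1)² = 59 + 16*1 = 59 + 16 = 75)
Y(U) = 75 + U (Y(U) = U + 75 = 75 + U)
Y(-667) - 1*(-54856) = (75 - 667) - 1*(-54856) = -592 + 54856 = 54264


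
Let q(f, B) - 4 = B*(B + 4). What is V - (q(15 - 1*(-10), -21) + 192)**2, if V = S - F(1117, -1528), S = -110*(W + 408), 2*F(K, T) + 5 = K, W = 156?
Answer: -368405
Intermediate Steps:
F(K, T) = -5/2 + K/2
S = -62040 (S = -110*(156 + 408) = -110*564 = -62040)
q(f, B) = 4 + B*(4 + B) (q(f, B) = 4 + B*(B + 4) = 4 + B*(4 + B))
V = -62596 (V = -62040 - (-5/2 + (1/2)*1117) = -62040 - (-5/2 + 1117/2) = -62040 - 1*556 = -62040 - 556 = -62596)
V - (q(15 - 1*(-10), -21) + 192)**2 = -62596 - ((4 + (-21)**2 + 4*(-21)) + 192)**2 = -62596 - ((4 + 441 - 84) + 192)**2 = -62596 - (361 + 192)**2 = -62596 - 1*553**2 = -62596 - 1*305809 = -62596 - 305809 = -368405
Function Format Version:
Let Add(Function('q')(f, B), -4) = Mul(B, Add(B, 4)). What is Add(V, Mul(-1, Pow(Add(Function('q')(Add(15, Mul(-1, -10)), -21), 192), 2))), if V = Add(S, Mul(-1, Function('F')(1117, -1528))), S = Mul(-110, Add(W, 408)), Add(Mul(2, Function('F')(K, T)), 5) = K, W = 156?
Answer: -368405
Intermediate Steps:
Function('F')(K, T) = Add(Rational(-5, 2), Mul(Rational(1, 2), K))
S = -62040 (S = Mul(-110, Add(156, 408)) = Mul(-110, 564) = -62040)
Function('q')(f, B) = Add(4, Mul(B, Add(4, B))) (Function('q')(f, B) = Add(4, Mul(B, Add(B, 4))) = Add(4, Mul(B, Add(4, B))))
V = -62596 (V = Add(-62040, Mul(-1, Add(Rational(-5, 2), Mul(Rational(1, 2), 1117)))) = Add(-62040, Mul(-1, Add(Rational(-5, 2), Rational(1117, 2)))) = Add(-62040, Mul(-1, 556)) = Add(-62040, -556) = -62596)
Add(V, Mul(-1, Pow(Add(Function('q')(Add(15, Mul(-1, -10)), -21), 192), 2))) = Add(-62596, Mul(-1, Pow(Add(Add(4, Pow(-21, 2), Mul(4, -21)), 192), 2))) = Add(-62596, Mul(-1, Pow(Add(Add(4, 441, -84), 192), 2))) = Add(-62596, Mul(-1, Pow(Add(361, 192), 2))) = Add(-62596, Mul(-1, Pow(553, 2))) = Add(-62596, Mul(-1, 305809)) = Add(-62596, -305809) = -368405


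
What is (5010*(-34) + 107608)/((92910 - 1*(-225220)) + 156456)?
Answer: -31366/237293 ≈ -0.13218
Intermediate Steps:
(5010*(-34) + 107608)/((92910 - 1*(-225220)) + 156456) = (-170340 + 107608)/((92910 + 225220) + 156456) = -62732/(318130 + 156456) = -62732/474586 = -62732*1/474586 = -31366/237293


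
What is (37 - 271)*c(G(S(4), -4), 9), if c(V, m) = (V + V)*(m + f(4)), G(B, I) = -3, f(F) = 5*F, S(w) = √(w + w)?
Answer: 40716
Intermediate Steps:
S(w) = √2*√w (S(w) = √(2*w) = √2*√w)
c(V, m) = 2*V*(20 + m) (c(V, m) = (V + V)*(m + 5*4) = (2*V)*(m + 20) = (2*V)*(20 + m) = 2*V*(20 + m))
(37 - 271)*c(G(S(4), -4), 9) = (37 - 271)*(2*(-3)*(20 + 9)) = -468*(-3)*29 = -234*(-174) = 40716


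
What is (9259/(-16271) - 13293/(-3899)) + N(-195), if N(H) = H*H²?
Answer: -67200593395259/9062947 ≈ -7.4149e+6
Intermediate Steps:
N(H) = H³
(9259/(-16271) - 13293/(-3899)) + N(-195) = (9259/(-16271) - 13293/(-3899)) + (-195)³ = (9259*(-1/16271) - 13293*(-1/3899)) - 7414875 = (-9259/16271 + 1899/557) - 7414875 = 25741366/9062947 - 7414875 = -67200593395259/9062947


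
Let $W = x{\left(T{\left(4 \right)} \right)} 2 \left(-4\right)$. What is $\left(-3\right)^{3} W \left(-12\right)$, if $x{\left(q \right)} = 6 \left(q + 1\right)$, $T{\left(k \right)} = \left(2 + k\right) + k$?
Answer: $-171072$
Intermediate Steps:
$T{\left(k \right)} = 2 + 2 k$
$x{\left(q \right)} = 6 + 6 q$ ($x{\left(q \right)} = 6 \left(1 + q\right) = 6 + 6 q$)
$W = -528$ ($W = \left(6 + 6 \left(2 + 2 \cdot 4\right)\right) 2 \left(-4\right) = \left(6 + 6 \left(2 + 8\right)\right) 2 \left(-4\right) = \left(6 + 6 \cdot 10\right) 2 \left(-4\right) = \left(6 + 60\right) 2 \left(-4\right) = 66 \cdot 2 \left(-4\right) = 132 \left(-4\right) = -528$)
$\left(-3\right)^{3} W \left(-12\right) = \left(-3\right)^{3} \left(-528\right) \left(-12\right) = \left(-27\right) \left(-528\right) \left(-12\right) = 14256 \left(-12\right) = -171072$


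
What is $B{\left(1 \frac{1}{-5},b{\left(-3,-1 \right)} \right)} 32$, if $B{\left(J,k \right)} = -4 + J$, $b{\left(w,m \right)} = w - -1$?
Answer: $- \frac{672}{5} \approx -134.4$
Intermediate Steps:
$b{\left(w,m \right)} = 1 + w$ ($b{\left(w,m \right)} = w + 1 = 1 + w$)
$B{\left(1 \frac{1}{-5},b{\left(-3,-1 \right)} \right)} 32 = \left(-4 + 1 \frac{1}{-5}\right) 32 = \left(-4 + 1 \left(- \frac{1}{5}\right)\right) 32 = \left(-4 - \frac{1}{5}\right) 32 = \left(- \frac{21}{5}\right) 32 = - \frac{672}{5}$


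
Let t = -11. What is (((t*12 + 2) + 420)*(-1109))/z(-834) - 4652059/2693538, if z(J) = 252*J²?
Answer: -22674435869633/13114545619896 ≈ -1.7290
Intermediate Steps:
(((t*12 + 2) + 420)*(-1109))/z(-834) - 4652059/2693538 = (((-11*12 + 2) + 420)*(-1109))/((252*(-834)²)) - 4652059/2693538 = (((-132 + 2) + 420)*(-1109))/((252*695556)) - 4652059*1/2693538 = ((-130 + 420)*(-1109))/175280112 - 4652059/2693538 = (290*(-1109))*(1/175280112) - 4652059/2693538 = -321610*1/175280112 - 4652059/2693538 = -160805/87640056 - 4652059/2693538 = -22674435869633/13114545619896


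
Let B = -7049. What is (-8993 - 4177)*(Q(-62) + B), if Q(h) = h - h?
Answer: 92835330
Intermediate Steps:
Q(h) = 0
(-8993 - 4177)*(Q(-62) + B) = (-8993 - 4177)*(0 - 7049) = -13170*(-7049) = 92835330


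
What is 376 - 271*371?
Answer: -100165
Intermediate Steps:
376 - 271*371 = 376 - 100541 = -100165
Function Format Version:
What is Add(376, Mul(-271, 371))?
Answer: -100165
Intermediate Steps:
Add(376, Mul(-271, 371)) = Add(376, -100541) = -100165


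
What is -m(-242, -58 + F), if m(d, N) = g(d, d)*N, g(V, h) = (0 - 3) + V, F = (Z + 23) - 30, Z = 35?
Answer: -7350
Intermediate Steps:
F = 28 (F = (35 + 23) - 30 = 58 - 30 = 28)
g(V, h) = -3 + V
m(d, N) = N*(-3 + d) (m(d, N) = (-3 + d)*N = N*(-3 + d))
-m(-242, -58 + F) = -(-58 + 28)*(-3 - 242) = -(-30)*(-245) = -1*7350 = -7350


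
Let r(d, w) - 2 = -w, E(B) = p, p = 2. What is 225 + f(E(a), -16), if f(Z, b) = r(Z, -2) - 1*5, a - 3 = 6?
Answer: 224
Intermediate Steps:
a = 9 (a = 3 + 6 = 9)
E(B) = 2
r(d, w) = 2 - w
f(Z, b) = -1 (f(Z, b) = (2 - 1*(-2)) - 1*5 = (2 + 2) - 5 = 4 - 5 = -1)
225 + f(E(a), -16) = 225 - 1 = 224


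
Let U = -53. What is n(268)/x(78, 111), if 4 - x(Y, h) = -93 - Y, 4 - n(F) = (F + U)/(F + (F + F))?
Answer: 3001/140700 ≈ 0.021329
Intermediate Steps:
n(F) = 4 - (-53 + F)/(3*F) (n(F) = 4 - (F - 53)/(F + (F + F)) = 4 - (-53 + F)/(F + 2*F) = 4 - (-53 + F)/(3*F))
x(Y, h) = 97 + Y (x(Y, h) = 4 - (-93 - Y) = 4 + (93 + Y) = 97 + Y)
n(268)/x(78, 111) = ((⅓)*(53 + 11*268)/268)/(97 + 78) = ((⅓)*(1/268)*(53 + 2948))/175 = ((⅓)*(1/268)*3001)*(1/175) = (3001/804)*(1/175) = 3001/140700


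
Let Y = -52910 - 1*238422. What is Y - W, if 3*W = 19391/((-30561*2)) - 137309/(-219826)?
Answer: -2935798338965911/10077153579 ≈ -2.9133e+5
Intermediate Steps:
W = 1032488683/10077153579 (W = (19391/((-30561*2)) - 137309/(-219826))/3 = (19391/(-61122) - 137309*(-1/219826))/3 = (19391*(-1/61122) + 137309/219826)/3 = (-19391/61122 + 137309/219826)/3 = (1/3)*(1032488683/3359051193) = 1032488683/10077153579 ≈ 0.10246)
Y = -291332 (Y = -52910 - 238422 = -291332)
Y - W = -291332 - 1*1032488683/10077153579 = -291332 - 1032488683/10077153579 = -2935798338965911/10077153579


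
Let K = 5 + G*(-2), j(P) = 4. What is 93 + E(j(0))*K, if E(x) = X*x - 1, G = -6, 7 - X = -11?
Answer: 1300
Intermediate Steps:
X = 18 (X = 7 - 1*(-11) = 7 + 11 = 18)
K = 17 (K = 5 - 6*(-2) = 5 + 12 = 17)
E(x) = -1 + 18*x (E(x) = 18*x - 1 = -1 + 18*x)
93 + E(j(0))*K = 93 + (-1 + 18*4)*17 = 93 + (-1 + 72)*17 = 93 + 71*17 = 93 + 1207 = 1300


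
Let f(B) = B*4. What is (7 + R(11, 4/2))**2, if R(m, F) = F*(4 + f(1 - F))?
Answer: 49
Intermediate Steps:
f(B) = 4*B
R(m, F) = F*(8 - 4*F) (R(m, F) = F*(4 + 4*(1 - F)) = F*(4 + (4 - 4*F)) = F*(8 - 4*F))
(7 + R(11, 4/2))**2 = (7 + 4*(4/2)*(2 - 4/2))**2 = (7 + 4*(4*(1/2))*(2 - 4/2))**2 = (7 + 4*2*(2 - 1*2))**2 = (7 + 4*2*(2 - 2))**2 = (7 + 4*2*0)**2 = (7 + 0)**2 = 7**2 = 49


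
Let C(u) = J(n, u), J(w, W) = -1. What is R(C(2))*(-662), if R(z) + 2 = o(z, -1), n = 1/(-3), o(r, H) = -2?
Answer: 2648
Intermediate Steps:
n = -1/3 ≈ -0.33333
C(u) = -1
R(z) = -4 (R(z) = -2 - 2 = -4)
R(C(2))*(-662) = -4*(-662) = 2648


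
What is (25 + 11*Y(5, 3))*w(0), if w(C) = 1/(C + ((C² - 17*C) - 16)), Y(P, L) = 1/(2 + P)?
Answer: -93/56 ≈ -1.6607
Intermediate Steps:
w(C) = 1/(-16 + C² - 16*C) (w(C) = 1/(C + (-16 + C² - 17*C)) = 1/(-16 + C² - 16*C))
(25 + 11*Y(5, 3))*w(0) = (25 + 11/(2 + 5))/(-16 + 0² - 16*0) = (25 + 11/7)/(-16 + 0 + 0) = (25 + 11*(⅐))/(-16) = (25 + 11/7)*(-1/16) = (186/7)*(-1/16) = -93/56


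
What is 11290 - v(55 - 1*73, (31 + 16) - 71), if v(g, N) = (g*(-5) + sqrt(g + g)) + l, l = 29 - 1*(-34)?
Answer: 11137 - 6*I ≈ 11137.0 - 6.0*I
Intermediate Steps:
l = 63 (l = 29 + 34 = 63)
v(g, N) = 63 - 5*g + sqrt(2)*sqrt(g) (v(g, N) = (g*(-5) + sqrt(g + g)) + 63 = (-5*g + sqrt(2*g)) + 63 = (-5*g + sqrt(2)*sqrt(g)) + 63 = 63 - 5*g + sqrt(2)*sqrt(g))
11290 - v(55 - 1*73, (31 + 16) - 71) = 11290 - (63 - 5*(55 - 1*73) + sqrt(2)*sqrt(55 - 1*73)) = 11290 - (63 - 5*(55 - 73) + sqrt(2)*sqrt(55 - 73)) = 11290 - (63 - 5*(-18) + sqrt(2)*sqrt(-18)) = 11290 - (63 + 90 + sqrt(2)*(3*I*sqrt(2))) = 11290 - (63 + 90 + 6*I) = 11290 - (153 + 6*I) = 11290 + (-153 - 6*I) = 11137 - 6*I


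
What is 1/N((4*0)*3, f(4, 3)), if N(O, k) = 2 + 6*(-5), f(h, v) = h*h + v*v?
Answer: -1/28 ≈ -0.035714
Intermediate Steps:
f(h, v) = h² + v²
N(O, k) = -28 (N(O, k) = 2 - 30 = -28)
1/N((4*0)*3, f(4, 3)) = 1/(-28) = -1/28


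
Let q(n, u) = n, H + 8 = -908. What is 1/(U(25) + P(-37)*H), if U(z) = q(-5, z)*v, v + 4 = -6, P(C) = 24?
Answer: -1/21934 ≈ -4.5591e-5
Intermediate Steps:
H = -916 (H = -8 - 908 = -916)
v = -10 (v = -4 - 6 = -10)
U(z) = 50 (U(z) = -5*(-10) = 50)
1/(U(25) + P(-37)*H) = 1/(50 + 24*(-916)) = 1/(50 - 21984) = 1/(-21934) = -1/21934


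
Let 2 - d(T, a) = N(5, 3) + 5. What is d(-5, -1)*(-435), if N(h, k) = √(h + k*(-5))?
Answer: 1305 + 435*I*√10 ≈ 1305.0 + 1375.6*I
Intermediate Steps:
N(h, k) = √(h - 5*k)
d(T, a) = -3 - I*√10 (d(T, a) = 2 - (√(5 - 5*3) + 5) = 2 - (√(5 - 15) + 5) = 2 - (√(-10) + 5) = 2 - (I*√10 + 5) = 2 - (5 + I*√10) = 2 + (-5 - I*√10) = -3 - I*√10)
d(-5, -1)*(-435) = (-3 - I*√10)*(-435) = 1305 + 435*I*√10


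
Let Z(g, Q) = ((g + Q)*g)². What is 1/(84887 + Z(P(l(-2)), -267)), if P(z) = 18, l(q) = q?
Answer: 1/20173211 ≈ 4.9571e-8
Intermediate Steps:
Z(g, Q) = g²*(Q + g)² (Z(g, Q) = ((Q + g)*g)² = (g*(Q + g))² = g²*(Q + g)²)
1/(84887 + Z(P(l(-2)), -267)) = 1/(84887 + 18²*(-267 + 18)²) = 1/(84887 + 324*(-249)²) = 1/(84887 + 324*62001) = 1/(84887 + 20088324) = 1/20173211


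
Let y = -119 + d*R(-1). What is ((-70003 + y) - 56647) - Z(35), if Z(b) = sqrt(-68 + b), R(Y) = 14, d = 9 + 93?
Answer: -125341 - I*sqrt(33) ≈ -1.2534e+5 - 5.7446*I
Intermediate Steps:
d = 102
y = 1309 (y = -119 + 102*14 = -119 + 1428 = 1309)
((-70003 + y) - 56647) - Z(35) = ((-70003 + 1309) - 56647) - sqrt(-68 + 35) = (-68694 - 56647) - sqrt(-33) = -125341 - I*sqrt(33)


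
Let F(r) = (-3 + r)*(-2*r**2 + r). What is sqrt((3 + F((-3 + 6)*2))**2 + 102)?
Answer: sqrt(38127) ≈ 195.26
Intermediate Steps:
F(r) = (-3 + r)*(r - 2*r**2)
sqrt((3 + F((-3 + 6)*2))**2 + 102) = sqrt((3 + ((-3 + 6)*2)*(-3 - 2*4*(-3 + 6)**2 + 7*((-3 + 6)*2)))**2 + 102) = sqrt((3 + (3*2)*(-3 - 2*(3*2)**2 + 7*(3*2)))**2 + 102) = sqrt((3 + 6*(-3 - 2*6**2 + 7*6))**2 + 102) = sqrt((3 + 6*(-3 - 2*36 + 42))**2 + 102) = sqrt((3 + 6*(-3 - 72 + 42))**2 + 102) = sqrt((3 + 6*(-33))**2 + 102) = sqrt((3 - 198)**2 + 102) = sqrt((-195)**2 + 102) = sqrt(38025 + 102) = sqrt(38127)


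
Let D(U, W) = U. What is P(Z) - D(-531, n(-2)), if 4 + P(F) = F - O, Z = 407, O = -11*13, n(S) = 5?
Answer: 1077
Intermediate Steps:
O = -143
P(F) = 139 + F (P(F) = -4 + (F - 1*(-143)) = -4 + (F + 143) = -4 + (143 + F) = 139 + F)
P(Z) - D(-531, n(-2)) = (139 + 407) - 1*(-531) = 546 + 531 = 1077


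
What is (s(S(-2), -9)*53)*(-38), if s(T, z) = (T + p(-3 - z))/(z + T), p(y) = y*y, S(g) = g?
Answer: 68476/11 ≈ 6225.1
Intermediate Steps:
p(y) = y**2
s(T, z) = (T + (-3 - z)**2)/(T + z) (s(T, z) = (T + (-3 - z)**2)/(z + T) = (T + (-3 - z)**2)/(T + z))
(s(S(-2), -9)*53)*(-38) = (((-2 + (3 - 9)**2)/(-2 - 9))*53)*(-38) = (((-2 + (-6)**2)/(-11))*53)*(-38) = (-(-2 + 36)/11*53)*(-38) = (-1/11*34*53)*(-38) = -34/11*53*(-38) = -1802/11*(-38) = 68476/11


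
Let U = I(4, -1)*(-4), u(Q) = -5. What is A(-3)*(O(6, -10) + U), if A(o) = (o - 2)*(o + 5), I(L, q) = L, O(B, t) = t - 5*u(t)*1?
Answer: 10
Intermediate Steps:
O(B, t) = 25 + t (O(B, t) = t - 5*(-5)*1 = t + 25*1 = t + 25 = 25 + t)
A(o) = (-2 + o)*(5 + o)
U = -16 (U = 4*(-4) = -16)
A(-3)*(O(6, -10) + U) = (-10 + (-3)**2 + 3*(-3))*((25 - 10) - 16) = (-10 + 9 - 9)*(15 - 16) = -10*(-1) = 10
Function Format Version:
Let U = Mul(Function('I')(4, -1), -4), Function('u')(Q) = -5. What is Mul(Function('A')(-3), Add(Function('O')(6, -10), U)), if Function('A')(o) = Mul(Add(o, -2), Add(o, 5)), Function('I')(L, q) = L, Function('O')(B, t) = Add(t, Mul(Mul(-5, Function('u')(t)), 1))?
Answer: 10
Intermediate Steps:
Function('O')(B, t) = Add(25, t) (Function('O')(B, t) = Add(t, Mul(Mul(-5, -5), 1)) = Add(t, Mul(25, 1)) = Add(t, 25) = Add(25, t))
Function('A')(o) = Mul(Add(-2, o), Add(5, o))
U = -16 (U = Mul(4, -4) = -16)
Mul(Function('A')(-3), Add(Function('O')(6, -10), U)) = Mul(Add(-10, Pow(-3, 2), Mul(3, -3)), Add(Add(25, -10), -16)) = Mul(Add(-10, 9, -9), Add(15, -16)) = Mul(-10, -1) = 10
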